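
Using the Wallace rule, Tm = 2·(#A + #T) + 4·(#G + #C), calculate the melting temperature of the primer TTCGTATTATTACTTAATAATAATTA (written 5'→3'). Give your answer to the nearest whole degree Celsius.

58°C

Base counts: A=10, T=13, G=1, C=2 (length 26).
Tm = 2·(10+13) + 4·(1+2) = 2·23 + 4·3 = 46 + 12 = 58°C.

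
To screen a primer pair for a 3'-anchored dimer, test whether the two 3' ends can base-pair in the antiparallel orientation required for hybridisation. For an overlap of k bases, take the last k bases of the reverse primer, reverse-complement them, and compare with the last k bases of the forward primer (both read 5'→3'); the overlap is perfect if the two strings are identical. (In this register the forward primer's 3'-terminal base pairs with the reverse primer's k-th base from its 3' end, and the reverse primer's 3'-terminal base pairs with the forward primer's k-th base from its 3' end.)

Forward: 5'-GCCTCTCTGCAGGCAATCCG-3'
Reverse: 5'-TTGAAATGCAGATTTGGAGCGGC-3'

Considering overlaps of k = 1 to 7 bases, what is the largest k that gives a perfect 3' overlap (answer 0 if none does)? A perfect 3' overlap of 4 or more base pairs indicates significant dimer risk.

Longest perfect overlap: 1 complementary base pair; below the dimer-risk threshold (threshold 4).

Last 7 bases (5'→3') — forward …CAATCCG, reverse …GAGCGGC.
Reverse complement of the reverse primer's last 7 bases: GCCGCTC; its first k bases are the reverse complement of the reverse primer's last k bases, so a perfect k-base overlap needs the forward primer's last k bases to equal them.
Comparing (forward last k vs required): k=1: G vs G ✓; k=2: CG vs GC ✗; k=3: CCG vs GCC ✗; k=4: TCCG vs GCCG ✗; k=5: ATCCG vs GCCGC ✗; k=6: AATCCG vs GCCGCT ✗; k=7: CAATCCG vs GCCGCTC ✗.
Only k = 1 is perfect, so the longest perfect 3' overlap is 1.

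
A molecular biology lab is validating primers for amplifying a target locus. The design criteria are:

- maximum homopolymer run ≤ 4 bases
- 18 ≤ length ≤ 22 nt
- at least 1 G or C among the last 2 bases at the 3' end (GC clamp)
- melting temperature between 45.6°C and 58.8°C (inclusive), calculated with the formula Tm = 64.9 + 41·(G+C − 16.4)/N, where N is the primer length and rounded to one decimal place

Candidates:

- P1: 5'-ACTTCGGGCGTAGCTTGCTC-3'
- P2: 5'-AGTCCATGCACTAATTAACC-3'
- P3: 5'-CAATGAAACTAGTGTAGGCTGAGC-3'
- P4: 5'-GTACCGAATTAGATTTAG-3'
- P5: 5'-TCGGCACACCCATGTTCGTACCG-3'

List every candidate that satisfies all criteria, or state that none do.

P1 and P2.

P1 (20 nt, A=2 T=6 G=6 C=6): longest run = 3 ✓; length 20 ✓; 3' end TC has 1 G/C ✓; Tm = 64.9 + 41·(12 − 16.4)/20 = 55.9°C ✓ — passes.
P2 (20 nt, A=7 T=5 G=2 C=6): longest run = 2 ✓; length 20 ✓; 3' end CC has 2 G/C ✓; Tm = 64.9 + 41·(8 − 16.4)/20 = 47.7°C ✓ — passes.
P3 (24 nt, A=8 T=5 G=7 C=4): longest run = 3 ✓; length 24, outside 18–22 ✗; 3' end GC has 2 G/C ✓; Tm = 64.9 + 41·(11 − 16.4)/24 = 55.7°C ✓ — fails.
P4 (18 nt, A=6 T=6 G=4 C=2): longest run = 3 ✓; length 18 ✓; 3' end AG has 1 G/C ✓; Tm = 64.9 + 41·(6 − 16.4)/18 = 41.2°C, outside 45.6–58.8°C ✗ — fails.
P5 (23 nt, A=4 T=5 G=5 C=9): longest run = 3 ✓; length 23, outside 18–22 ✗; 3' end CG has 2 G/C ✓; Tm = 64.9 + 41·(14 − 16.4)/23 = 60.6°C, outside 45.6–58.8°C ✗ — fails.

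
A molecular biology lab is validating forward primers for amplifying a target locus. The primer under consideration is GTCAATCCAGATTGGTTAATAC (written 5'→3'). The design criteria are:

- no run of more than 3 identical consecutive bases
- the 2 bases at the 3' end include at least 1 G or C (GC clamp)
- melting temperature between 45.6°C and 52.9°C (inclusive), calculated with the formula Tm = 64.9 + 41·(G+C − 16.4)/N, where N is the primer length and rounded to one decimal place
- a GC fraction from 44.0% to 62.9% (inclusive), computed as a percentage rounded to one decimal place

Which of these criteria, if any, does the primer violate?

Base counts: A=7, T=7, G=4, C=4 (length 22).
homopolymer run: longest run = 2 ✓
GC clamp: 3' end AC has 1 G/C ✓
Tm: Tm = 64.9 + 41·(8 − 16.4)/22 = 49.2°C ✓
GC content: GC 8/22 = 36.4%, outside 44.0–62.9% ✗

Fails: GC content.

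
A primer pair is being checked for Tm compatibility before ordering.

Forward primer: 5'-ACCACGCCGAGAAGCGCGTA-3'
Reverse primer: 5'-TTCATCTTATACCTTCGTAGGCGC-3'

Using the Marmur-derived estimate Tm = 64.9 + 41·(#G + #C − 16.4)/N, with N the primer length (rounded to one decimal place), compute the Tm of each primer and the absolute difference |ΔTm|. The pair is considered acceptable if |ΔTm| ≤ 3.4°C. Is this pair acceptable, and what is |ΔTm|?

|ΔTm| = 2.2°C; the pair is acceptable.

Forward: G+C = 13, N = 20 → Tm = 64.9 + 41·(13 − 16.4)/20 = 57.9°C.
Reverse: G+C = 11, N = 24 → Tm = 64.9 + 41·(11 − 16.4)/24 = 55.7°C.
|ΔTm| = |57.9 − 55.7| = 2.2°C, ≤ 3.4°C.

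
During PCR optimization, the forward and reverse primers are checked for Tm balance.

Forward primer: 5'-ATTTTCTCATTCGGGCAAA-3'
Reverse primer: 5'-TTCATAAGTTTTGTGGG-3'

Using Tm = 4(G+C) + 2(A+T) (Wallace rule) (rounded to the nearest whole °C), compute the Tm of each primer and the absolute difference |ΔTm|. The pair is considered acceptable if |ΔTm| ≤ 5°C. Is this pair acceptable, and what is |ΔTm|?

Forward: A=5 T=7 G=3 C=4 → Tm = 2·12 + 4·7 = 52°C.
Reverse: A=3 T=8 G=5 C=1 → Tm = 2·11 + 4·6 = 46°C.
|ΔTm| = |52 − 46| = 6°C, > 5°C.

|ΔTm| = 6°C; the pair is not acceptable.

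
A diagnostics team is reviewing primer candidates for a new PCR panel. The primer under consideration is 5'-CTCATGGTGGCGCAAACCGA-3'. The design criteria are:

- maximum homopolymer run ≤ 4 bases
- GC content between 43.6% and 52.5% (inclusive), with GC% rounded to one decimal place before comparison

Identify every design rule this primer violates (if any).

Base counts: A=5, T=3, G=6, C=6 (length 20).
homopolymer run: longest run = 3 ✓
GC content: GC 12/20 = 60.0%, outside 43.6–52.5% ✗

Fails: GC content.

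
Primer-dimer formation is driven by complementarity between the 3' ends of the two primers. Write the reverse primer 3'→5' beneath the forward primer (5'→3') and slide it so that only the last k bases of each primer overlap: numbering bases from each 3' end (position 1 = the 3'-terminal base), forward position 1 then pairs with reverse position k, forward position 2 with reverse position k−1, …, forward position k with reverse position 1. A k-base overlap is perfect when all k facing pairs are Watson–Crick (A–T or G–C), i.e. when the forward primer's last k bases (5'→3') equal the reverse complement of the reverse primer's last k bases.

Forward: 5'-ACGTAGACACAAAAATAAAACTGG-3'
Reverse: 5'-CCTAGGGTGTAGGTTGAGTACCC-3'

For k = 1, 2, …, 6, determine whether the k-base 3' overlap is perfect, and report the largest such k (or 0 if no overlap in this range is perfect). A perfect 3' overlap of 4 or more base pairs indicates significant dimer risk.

Longest perfect overlap: 2 complementary base pairs; below the dimer-risk threshold (threshold 4).

Last 6 bases (5'→3') — forward …AACTGG, reverse …GTACCC.
Reverse complement of the reverse primer's last 6 bases: GGGTAC; its first k bases are the reverse complement of the reverse primer's last k bases, so a perfect k-base overlap needs the forward primer's last k bases to equal them.
Comparing (forward last k vs required): k=1: G vs G ✓; k=2: GG vs GG ✓; k=3: TGG vs GGG ✗; k=4: CTGG vs GGGT ✗; k=5: ACTGG vs GGGTA ✗; k=6: AACTGG vs GGGTAC ✗.
Perfect overlaps at k = 1, 2; the largest is 2.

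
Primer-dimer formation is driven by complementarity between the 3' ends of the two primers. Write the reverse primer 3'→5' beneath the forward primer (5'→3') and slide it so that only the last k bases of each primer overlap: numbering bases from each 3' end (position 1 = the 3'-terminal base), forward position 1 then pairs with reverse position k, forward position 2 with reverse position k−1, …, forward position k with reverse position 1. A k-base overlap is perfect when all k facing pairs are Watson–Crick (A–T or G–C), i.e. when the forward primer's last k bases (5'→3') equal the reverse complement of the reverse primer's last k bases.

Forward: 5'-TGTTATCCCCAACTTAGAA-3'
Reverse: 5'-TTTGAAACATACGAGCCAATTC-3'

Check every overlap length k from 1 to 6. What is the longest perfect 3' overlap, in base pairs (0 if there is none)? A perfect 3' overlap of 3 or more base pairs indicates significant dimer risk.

Last 6 bases (5'→3') — forward …TTAGAA, reverse …CAATTC.
Reverse complement of the reverse primer's last 6 bases: GAATTG; its first k bases are the reverse complement of the reverse primer's last k bases, so a perfect k-base overlap needs the forward primer's last k bases to equal them.
Comparing (forward last k vs required): k=1: A vs G ✗; k=2: AA vs GA ✗; k=3: GAA vs GAA ✓; k=4: AGAA vs GAAT ✗; k=5: TAGAA vs GAATT ✗; k=6: TTAGAA vs GAATTG ✗.
Only k = 3 is perfect, so the longest perfect 3' overlap is 3.

Longest perfect overlap: 3 complementary base pairs; significant dimer risk (threshold 3).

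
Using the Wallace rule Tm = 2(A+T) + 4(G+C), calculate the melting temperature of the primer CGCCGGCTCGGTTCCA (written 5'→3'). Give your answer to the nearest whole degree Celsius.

Base counts: A=1, T=3, G=5, C=7 (length 16).
Tm = 2·(1+3) + 4·(5+7) = 2·4 + 4·12 = 8 + 48 = 56°C.

56°C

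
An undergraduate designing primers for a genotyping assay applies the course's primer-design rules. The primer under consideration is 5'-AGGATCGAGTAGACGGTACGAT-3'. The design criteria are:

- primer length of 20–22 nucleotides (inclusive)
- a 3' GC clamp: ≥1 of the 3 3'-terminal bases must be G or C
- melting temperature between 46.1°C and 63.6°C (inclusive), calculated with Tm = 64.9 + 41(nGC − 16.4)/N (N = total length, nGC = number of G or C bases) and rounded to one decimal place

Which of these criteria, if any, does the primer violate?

Base counts: A=7, T=4, G=8, C=3 (length 22).
length: length 22 ✓
GC clamp: 3' end GAT has 1 G/C ✓
Tm: Tm = 64.9 + 41·(11 − 16.4)/22 = 54.8°C ✓

Meets all criteria.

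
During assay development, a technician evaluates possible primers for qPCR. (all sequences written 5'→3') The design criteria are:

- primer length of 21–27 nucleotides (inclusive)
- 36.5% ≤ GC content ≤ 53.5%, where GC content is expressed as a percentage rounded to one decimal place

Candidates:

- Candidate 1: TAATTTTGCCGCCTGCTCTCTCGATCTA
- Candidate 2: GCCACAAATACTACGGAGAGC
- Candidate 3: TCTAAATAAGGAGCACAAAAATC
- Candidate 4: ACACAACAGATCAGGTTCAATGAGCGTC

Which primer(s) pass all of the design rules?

Candidate 2 only.

Candidate 1 (28 nt, A=4 T=11 G=4 C=9): length 28, outside 21–27 ✗; GC 13/28 = 46.4% ✓ — fails.
Candidate 2 (21 nt, A=8 T=2 G=5 C=6): length 21 ✓; GC 11/21 = 52.4% ✓ — passes.
Candidate 3 (23 nt, A=12 T=4 G=3 C=4): length 23 ✓; GC 7/23 = 30.4%, outside 36.5–53.5% ✗ — fails.
Candidate 4 (28 nt, A=10 T=5 G=6 C=7): length 28, outside 21–27 ✗; GC 13/28 = 46.4% ✓ — fails.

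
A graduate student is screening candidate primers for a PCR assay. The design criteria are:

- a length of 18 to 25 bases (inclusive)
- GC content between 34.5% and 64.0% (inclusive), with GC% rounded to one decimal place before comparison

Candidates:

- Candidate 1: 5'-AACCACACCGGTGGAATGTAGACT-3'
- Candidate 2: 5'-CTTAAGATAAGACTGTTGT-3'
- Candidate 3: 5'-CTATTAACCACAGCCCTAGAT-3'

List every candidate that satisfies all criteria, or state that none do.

Candidate 1 and Candidate 3.

Candidate 1 (24 nt, A=8 T=4 G=6 C=6): length 24 ✓; GC 12/24 = 50.0% ✓ — passes.
Candidate 2 (19 nt, A=6 T=7 G=4 C=2): length 19 ✓; GC 6/19 = 31.6%, outside 34.5–64.0% ✗ — fails.
Candidate 3 (21 nt, A=7 T=5 G=2 C=7): length 21 ✓; GC 9/21 = 42.9% ✓ — passes.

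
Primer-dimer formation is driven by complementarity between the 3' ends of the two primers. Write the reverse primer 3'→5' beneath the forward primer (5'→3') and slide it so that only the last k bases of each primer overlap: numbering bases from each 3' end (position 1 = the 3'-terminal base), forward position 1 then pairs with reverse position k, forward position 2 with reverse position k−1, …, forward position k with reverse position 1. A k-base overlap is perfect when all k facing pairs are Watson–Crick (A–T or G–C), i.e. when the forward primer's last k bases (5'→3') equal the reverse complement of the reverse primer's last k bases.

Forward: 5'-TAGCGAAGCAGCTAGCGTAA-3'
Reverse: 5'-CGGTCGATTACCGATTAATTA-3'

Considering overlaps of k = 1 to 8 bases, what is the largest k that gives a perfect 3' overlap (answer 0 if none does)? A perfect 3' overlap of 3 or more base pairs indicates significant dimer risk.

Longest perfect overlap: 3 complementary base pairs; significant dimer risk (threshold 3).

Last 8 bases (5'→3') — forward …TAGCGTAA, reverse …ATTAATTA.
Reverse complement of the reverse primer's last 8 bases: TAATTAAT; its first k bases are the reverse complement of the reverse primer's last k bases, so a perfect k-base overlap needs the forward primer's last k bases to equal them.
Comparing (forward last k vs required): k=1: A vs T ✗; k=2: AA vs TA ✗; k=3: TAA vs TAA ✓; k=4: GTAA vs TAAT ✗; k=5: CGTAA vs TAATT ✗; k=6: GCGTAA vs TAATTA ✗; k=7: AGCGTAA vs TAATTAA ✗; k=8: TAGCGTAA vs TAATTAAT ✗.
Only k = 3 is perfect, so the longest perfect 3' overlap is 3.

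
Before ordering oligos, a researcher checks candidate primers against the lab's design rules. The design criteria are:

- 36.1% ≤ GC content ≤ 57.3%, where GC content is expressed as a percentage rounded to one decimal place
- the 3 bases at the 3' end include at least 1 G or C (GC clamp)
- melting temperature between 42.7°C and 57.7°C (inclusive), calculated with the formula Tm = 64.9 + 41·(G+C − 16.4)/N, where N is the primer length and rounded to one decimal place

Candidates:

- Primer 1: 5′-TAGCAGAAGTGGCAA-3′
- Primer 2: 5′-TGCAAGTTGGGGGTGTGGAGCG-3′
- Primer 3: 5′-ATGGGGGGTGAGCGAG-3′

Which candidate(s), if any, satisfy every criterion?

Primer 1 (15 nt, A=6 T=2 G=5 C=2): GC 7/15 = 46.7% ✓; 3' end CAA has 1 G/C ✓; Tm = 64.9 + 41·(7 − 16.4)/15 = 39.2°C, outside 42.7–57.7°C ✗ — fails.
Primer 2 (22 nt, A=3 T=5 G=12 C=2): GC 14/22 = 63.6%, outside 36.1–57.3% ✗; 3' end GCG has 3 G/C ✓; Tm = 64.9 + 41·(14 − 16.4)/22 = 60.4°C, outside 42.7–57.7°C ✗ — fails.
Primer 3 (16 nt, A=3 T=2 G=10 C=1): GC 11/16 = 68.8%, outside 36.1–57.3% ✗; 3' end GAG has 2 G/C ✓; Tm = 64.9 + 41·(11 − 16.4)/16 = 51.1°C ✓ — fails.

None of the candidates satisfy all criteria.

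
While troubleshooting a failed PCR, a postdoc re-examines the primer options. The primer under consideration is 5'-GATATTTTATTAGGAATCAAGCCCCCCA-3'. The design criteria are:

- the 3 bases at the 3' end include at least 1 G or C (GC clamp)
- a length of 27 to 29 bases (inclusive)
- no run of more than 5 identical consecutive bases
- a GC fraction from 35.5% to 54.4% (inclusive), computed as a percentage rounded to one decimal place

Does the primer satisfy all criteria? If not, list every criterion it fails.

Base counts: A=9, T=8, G=4, C=7 (length 28).
GC clamp: 3' end CCA has 2 G/C ✓
length: length 28 ✓
homopolymer run: longest run = 6, exceeds 5 ✗
GC content: GC 11/28 = 39.3% ✓

Fails: homopolymer run.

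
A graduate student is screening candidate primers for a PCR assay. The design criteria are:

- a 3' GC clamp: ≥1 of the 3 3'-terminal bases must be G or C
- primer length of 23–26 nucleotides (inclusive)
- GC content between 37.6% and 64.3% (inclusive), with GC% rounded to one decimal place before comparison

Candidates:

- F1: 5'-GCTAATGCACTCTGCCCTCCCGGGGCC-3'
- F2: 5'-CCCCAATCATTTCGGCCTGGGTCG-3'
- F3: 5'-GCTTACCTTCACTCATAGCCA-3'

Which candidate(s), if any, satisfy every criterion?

F1 (27 nt, A=3 T=5 G=7 C=12): 3' end GCC has 3 G/C ✓; length 27, outside 23–26 ✗; GC 19/27 = 70.4%, outside 37.6–64.3% ✗ — fails.
F2 (24 nt, A=3 T=6 G=6 C=9): 3' end TCG has 2 G/C ✓; length 24 ✓; GC 15/24 = 62.5% ✓ — passes.
F3 (21 nt, A=5 T=6 G=2 C=8): 3' end CCA has 2 G/C ✓; length 21, outside 23–26 ✗; GC 10/21 = 47.6% ✓ — fails.

F2 only.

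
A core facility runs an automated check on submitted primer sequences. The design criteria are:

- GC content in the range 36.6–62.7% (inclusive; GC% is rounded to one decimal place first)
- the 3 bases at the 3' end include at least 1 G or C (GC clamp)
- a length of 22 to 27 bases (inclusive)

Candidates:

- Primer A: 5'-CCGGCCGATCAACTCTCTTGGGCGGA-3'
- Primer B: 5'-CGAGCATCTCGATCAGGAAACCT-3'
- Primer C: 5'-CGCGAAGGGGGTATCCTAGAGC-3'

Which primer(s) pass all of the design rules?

Primer B only.

Primer A (26 nt, A=4 T=5 G=8 C=9): GC 17/26 = 65.4%, outside 36.6–62.7% ✗; 3' end GGA has 2 G/C ✓; length 26 ✓ — fails.
Primer B (23 nt, A=7 T=4 G=5 C=7): GC 12/23 = 52.2% ✓; 3' end CCT has 2 G/C ✓; length 23 ✓ — passes.
Primer C (22 nt, A=5 T=3 G=9 C=5): GC 14/22 = 63.6%, outside 36.6–62.7% ✗; 3' end AGC has 2 G/C ✓; length 22 ✓ — fails.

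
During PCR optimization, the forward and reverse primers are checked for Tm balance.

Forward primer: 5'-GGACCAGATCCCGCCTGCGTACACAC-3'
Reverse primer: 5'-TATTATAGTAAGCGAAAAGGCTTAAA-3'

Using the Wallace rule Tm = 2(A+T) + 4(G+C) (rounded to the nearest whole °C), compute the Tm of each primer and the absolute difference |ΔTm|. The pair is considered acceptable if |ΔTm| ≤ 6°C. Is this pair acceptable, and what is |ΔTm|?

Forward: A=6 T=3 G=6 C=11 → Tm = 2·9 + 4·17 = 86°C.
Reverse: A=12 T=7 G=5 C=2 → Tm = 2·19 + 4·7 = 66°C.
|ΔTm| = |86 − 66| = 20°C, > 6°C.

|ΔTm| = 20°C; the pair is not acceptable.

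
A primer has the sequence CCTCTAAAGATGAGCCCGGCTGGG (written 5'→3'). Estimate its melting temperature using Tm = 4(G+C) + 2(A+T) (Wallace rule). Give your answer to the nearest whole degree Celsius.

Base counts: A=5, T=4, G=8, C=7 (length 24).
Tm = 2·(5+4) + 4·(8+7) = 2·9 + 4·15 = 18 + 60 = 78°C.

78°C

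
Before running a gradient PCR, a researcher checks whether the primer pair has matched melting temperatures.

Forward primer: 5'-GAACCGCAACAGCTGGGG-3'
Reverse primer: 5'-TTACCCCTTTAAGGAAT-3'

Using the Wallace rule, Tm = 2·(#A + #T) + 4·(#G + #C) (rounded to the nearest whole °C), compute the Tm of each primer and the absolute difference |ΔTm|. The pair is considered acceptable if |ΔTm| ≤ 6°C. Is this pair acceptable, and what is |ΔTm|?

Forward: A=5 T=1 G=7 C=5 → Tm = 2·6 + 4·12 = 60°C.
Reverse: A=5 T=6 G=2 C=4 → Tm = 2·11 + 4·6 = 46°C.
|ΔTm| = |60 − 46| = 14°C, > 6°C.

|ΔTm| = 14°C; the pair is not acceptable.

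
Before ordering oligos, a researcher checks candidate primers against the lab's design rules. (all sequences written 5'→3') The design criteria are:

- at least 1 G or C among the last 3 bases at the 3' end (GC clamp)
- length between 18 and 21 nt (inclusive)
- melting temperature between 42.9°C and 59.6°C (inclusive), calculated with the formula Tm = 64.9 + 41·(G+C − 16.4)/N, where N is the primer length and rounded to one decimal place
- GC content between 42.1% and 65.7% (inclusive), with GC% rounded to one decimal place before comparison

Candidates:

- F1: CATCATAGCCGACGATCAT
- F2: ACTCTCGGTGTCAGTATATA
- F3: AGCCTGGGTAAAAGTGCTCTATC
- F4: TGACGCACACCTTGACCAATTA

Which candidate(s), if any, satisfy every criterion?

F1 only.

F1 (19 nt, A=6 T=4 G=3 C=6): 3' end CAT has 1 G/C ✓; length 19 ✓; Tm = 64.9 + 41·(9 − 16.4)/19 = 48.9°C ✓; GC 9/19 = 47.4% ✓ — passes.
F2 (20 nt, A=5 T=7 G=4 C=4): 3' end ATA has 0 G/C, need ≥1 ✗; length 20 ✓; Tm = 64.9 + 41·(8 − 16.4)/20 = 47.7°C ✓; GC 8/20 = 40.0%, outside 42.1–65.7% ✗ — fails.
F3 (23 nt, A=6 T=6 G=6 C=5): 3' end ATC has 1 G/C ✓; length 23, outside 18–21 ✗; Tm = 64.9 + 41·(11 − 16.4)/23 = 55.3°C ✓; GC 11/23 = 47.8% ✓ — fails.
F4 (22 nt, A=7 T=5 G=3 C=7): 3' end TTA has 0 G/C, need ≥1 ✗; length 22, outside 18–21 ✗; Tm = 64.9 + 41·(10 − 16.4)/22 = 53.0°C ✓; GC 10/22 = 45.5% ✓ — fails.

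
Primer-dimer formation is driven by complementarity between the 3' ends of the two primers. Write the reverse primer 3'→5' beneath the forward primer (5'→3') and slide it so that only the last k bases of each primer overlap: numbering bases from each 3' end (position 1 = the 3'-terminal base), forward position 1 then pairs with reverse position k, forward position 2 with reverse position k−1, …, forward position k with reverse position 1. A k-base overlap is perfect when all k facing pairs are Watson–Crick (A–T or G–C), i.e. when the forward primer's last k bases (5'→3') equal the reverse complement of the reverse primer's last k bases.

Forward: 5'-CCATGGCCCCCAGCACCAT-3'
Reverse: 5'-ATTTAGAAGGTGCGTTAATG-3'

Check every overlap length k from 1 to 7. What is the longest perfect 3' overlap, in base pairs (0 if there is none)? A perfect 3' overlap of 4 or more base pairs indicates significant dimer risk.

Last 7 bases (5'→3') — forward …GCACCAT, reverse …GTTAATG.
Reverse complement of the reverse primer's last 7 bases: CATTAAC; its first k bases are the reverse complement of the reverse primer's last k bases, so a perfect k-base overlap needs the forward primer's last k bases to equal them.
Comparing (forward last k vs required): k=1: T vs C ✗; k=2: AT vs CA ✗; k=3: CAT vs CAT ✓; k=4: CCAT vs CATT ✗; k=5: ACCAT vs CATTA ✗; k=6: CACCAT vs CATTAA ✗; k=7: GCACCAT vs CATTAAC ✗.
Only k = 3 is perfect, so the longest perfect 3' overlap is 3.

Longest perfect overlap: 3 complementary base pairs; below the dimer-risk threshold (threshold 4).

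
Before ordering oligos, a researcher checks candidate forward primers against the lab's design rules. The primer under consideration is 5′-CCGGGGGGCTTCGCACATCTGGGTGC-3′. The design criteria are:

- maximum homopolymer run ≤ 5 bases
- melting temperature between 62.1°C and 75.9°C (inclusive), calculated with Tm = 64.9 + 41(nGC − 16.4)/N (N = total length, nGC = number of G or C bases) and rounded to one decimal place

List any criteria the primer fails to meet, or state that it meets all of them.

Fails: homopolymer run.

Base counts: A=2, T=5, G=11, C=8 (length 26).
homopolymer run: longest run = 6, exceeds 5 ✗
Tm: Tm = 64.9 + 41·(19 − 16.4)/26 = 69.0°C ✓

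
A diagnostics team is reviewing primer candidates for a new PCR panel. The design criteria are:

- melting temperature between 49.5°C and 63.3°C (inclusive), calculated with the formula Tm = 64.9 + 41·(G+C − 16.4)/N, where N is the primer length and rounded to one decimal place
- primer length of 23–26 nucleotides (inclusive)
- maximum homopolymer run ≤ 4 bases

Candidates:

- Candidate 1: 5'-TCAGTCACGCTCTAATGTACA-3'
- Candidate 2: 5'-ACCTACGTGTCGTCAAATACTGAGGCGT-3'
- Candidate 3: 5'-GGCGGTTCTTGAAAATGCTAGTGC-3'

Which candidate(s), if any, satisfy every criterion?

Candidate 1 (21 nt, A=6 T=6 G=3 C=6): Tm = 64.9 + 41·(9 − 16.4)/21 = 50.5°C ✓; length 21, outside 23–26 ✗; longest run = 2 ✓ — fails.
Candidate 2 (28 nt, A=7 T=7 G=7 C=7): Tm = 64.9 + 41·(14 − 16.4)/28 = 61.4°C ✓; length 28, outside 23–26 ✗; longest run = 3 ✓ — fails.
Candidate 3 (24 nt, A=5 T=7 G=8 C=4): Tm = 64.9 + 41·(12 − 16.4)/24 = 57.4°C ✓; length 24 ✓; longest run = 4 ✓ — passes.

Candidate 3 only.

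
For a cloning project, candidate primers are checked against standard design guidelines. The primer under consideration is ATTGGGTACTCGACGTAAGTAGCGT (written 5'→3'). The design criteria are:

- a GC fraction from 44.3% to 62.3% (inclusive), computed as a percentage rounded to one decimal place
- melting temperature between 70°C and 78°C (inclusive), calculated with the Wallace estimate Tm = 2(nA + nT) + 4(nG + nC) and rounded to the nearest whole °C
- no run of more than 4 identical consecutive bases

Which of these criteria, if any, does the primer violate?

Base counts: A=6, T=7, G=8, C=4 (length 25).
GC content: GC 12/25 = 48.0% ✓
Tm: Tm = 2·13 + 4·12 = 74°C ✓
homopolymer run: longest run = 3 ✓

Meets all criteria.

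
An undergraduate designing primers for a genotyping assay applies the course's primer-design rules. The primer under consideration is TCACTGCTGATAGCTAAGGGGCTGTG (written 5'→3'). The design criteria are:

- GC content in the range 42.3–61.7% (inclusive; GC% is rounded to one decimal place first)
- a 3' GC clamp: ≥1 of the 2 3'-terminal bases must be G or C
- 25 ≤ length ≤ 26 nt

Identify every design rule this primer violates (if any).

Meets all criteria.

Base counts: A=5, T=7, G=9, C=5 (length 26).
GC content: GC 14/26 = 53.8% ✓
GC clamp: 3' end TG has 1 G/C ✓
length: length 26 ✓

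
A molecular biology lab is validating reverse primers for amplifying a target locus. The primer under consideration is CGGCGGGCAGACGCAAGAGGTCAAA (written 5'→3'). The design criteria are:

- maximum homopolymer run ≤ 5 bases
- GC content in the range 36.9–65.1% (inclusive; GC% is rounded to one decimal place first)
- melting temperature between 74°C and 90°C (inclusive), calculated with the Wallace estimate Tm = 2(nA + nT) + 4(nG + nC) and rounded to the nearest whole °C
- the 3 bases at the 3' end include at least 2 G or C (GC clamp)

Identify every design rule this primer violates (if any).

Fails: GC clamp.

Base counts: A=8, T=1, G=10, C=6 (length 25).
homopolymer run: longest run = 3 ✓
GC content: GC 16/25 = 64.0% ✓
Tm: Tm = 2·9 + 4·16 = 82°C ✓
GC clamp: 3' end AAA has 0 G/C, need ≥2 ✗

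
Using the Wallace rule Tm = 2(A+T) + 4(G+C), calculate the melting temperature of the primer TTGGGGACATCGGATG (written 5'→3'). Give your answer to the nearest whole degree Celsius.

Base counts: A=3, T=4, G=7, C=2 (length 16).
Tm = 2·(3+4) + 4·(7+2) = 2·7 + 4·9 = 14 + 36 = 50°C.

50°C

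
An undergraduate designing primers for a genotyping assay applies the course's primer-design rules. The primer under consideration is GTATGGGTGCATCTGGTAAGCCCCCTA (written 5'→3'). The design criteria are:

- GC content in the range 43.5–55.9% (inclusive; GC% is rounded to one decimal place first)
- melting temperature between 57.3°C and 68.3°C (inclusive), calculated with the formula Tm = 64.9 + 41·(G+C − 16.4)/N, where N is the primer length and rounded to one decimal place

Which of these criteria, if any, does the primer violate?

Base counts: A=5, T=7, G=8, C=7 (length 27).
GC content: GC 15/27 = 55.6% ✓
Tm: Tm = 64.9 + 41·(15 − 16.4)/27 = 62.8°C ✓

Meets all criteria.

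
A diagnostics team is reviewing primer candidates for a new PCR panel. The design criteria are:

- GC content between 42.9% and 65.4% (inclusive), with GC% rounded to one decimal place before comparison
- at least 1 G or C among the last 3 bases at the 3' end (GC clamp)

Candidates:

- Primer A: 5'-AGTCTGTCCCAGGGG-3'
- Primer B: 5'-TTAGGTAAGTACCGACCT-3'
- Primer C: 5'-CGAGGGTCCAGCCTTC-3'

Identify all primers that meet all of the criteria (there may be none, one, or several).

Primer A (15 nt, A=2 T=3 G=6 C=4): GC 10/15 = 66.7%, outside 42.9–65.4% ✗; 3' end GGG has 3 G/C ✓ — fails.
Primer B (18 nt, A=5 T=5 G=4 C=4): GC 8/18 = 44.4% ✓; 3' end CCT has 2 G/C ✓ — passes.
Primer C (16 nt, A=2 T=3 G=5 C=6): GC 11/16 = 68.8%, outside 42.9–65.4% ✗; 3' end TTC has 1 G/C ✓ — fails.

Primer B only.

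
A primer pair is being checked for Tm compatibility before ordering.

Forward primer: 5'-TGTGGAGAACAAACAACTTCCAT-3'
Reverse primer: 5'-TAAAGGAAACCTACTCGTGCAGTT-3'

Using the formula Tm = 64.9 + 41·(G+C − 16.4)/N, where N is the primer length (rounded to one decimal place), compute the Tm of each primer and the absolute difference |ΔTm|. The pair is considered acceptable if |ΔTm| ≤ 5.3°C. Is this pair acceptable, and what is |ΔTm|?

|ΔTm| = 2.3°C; the pair is acceptable.

Forward: G+C = 9, N = 23 → Tm = 64.9 + 41·(9 − 16.4)/23 = 51.7°C.
Reverse: G+C = 10, N = 24 → Tm = 64.9 + 41·(10 − 16.4)/24 = 54.0°C.
|ΔTm| = |51.7 − 54.0| = 2.3°C, ≤ 5.3°C.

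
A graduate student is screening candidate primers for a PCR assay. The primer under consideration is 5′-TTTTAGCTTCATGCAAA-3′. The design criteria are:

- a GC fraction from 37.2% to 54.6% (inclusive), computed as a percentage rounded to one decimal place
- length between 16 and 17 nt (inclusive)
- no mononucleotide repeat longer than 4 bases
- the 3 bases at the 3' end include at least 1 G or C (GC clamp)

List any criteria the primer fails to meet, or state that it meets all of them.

Base counts: A=5, T=7, G=2, C=3 (length 17).
GC content: GC 5/17 = 29.4%, outside 37.2–54.6% ✗
length: length 17 ✓
homopolymer run: longest run = 4 ✓
GC clamp: 3' end AAA has 0 G/C, need ≥1 ✗

Fails: GC content, GC clamp.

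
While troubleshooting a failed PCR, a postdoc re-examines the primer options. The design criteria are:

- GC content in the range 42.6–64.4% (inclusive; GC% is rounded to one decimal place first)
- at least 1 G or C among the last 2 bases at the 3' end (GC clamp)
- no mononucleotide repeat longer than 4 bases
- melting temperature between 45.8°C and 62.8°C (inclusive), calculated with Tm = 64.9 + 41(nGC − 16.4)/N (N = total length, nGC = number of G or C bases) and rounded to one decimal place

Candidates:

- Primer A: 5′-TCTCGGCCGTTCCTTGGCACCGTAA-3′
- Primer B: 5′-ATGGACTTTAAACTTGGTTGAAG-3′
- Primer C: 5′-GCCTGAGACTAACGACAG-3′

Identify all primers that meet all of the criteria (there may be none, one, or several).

Primer C only.

Primer A (25 nt, A=3 T=7 G=6 C=9): GC 15/25 = 60.0% ✓; 3' end AA has 0 G/C, need ≥1 ✗; longest run = 2 ✓; Tm = 64.9 + 41·(15 − 16.4)/25 = 62.6°C ✓ — fails.
Primer B (23 nt, A=7 T=8 G=6 C=2): GC 8/23 = 34.8%, outside 42.6–64.4% ✗; 3' end AG has 1 G/C ✓; longest run = 3 ✓; Tm = 64.9 + 41·(8 − 16.4)/23 = 49.9°C ✓ — fails.
Primer C (18 nt, A=6 T=2 G=5 C=5): GC 10/18 = 55.6% ✓; 3' end AG has 1 G/C ✓; longest run = 2 ✓; Tm = 64.9 + 41·(10 − 16.4)/18 = 50.3°C ✓ — passes.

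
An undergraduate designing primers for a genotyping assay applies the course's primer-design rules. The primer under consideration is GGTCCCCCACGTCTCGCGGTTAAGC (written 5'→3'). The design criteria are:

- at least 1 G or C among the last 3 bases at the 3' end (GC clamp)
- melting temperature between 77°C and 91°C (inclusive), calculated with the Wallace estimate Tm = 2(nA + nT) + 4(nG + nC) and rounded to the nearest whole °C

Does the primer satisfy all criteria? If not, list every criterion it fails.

Base counts: A=3, T=5, G=7, C=10 (length 25).
GC clamp: 3' end AGC has 2 G/C ✓
Tm: Tm = 2·8 + 4·17 = 84°C ✓

Meets all criteria.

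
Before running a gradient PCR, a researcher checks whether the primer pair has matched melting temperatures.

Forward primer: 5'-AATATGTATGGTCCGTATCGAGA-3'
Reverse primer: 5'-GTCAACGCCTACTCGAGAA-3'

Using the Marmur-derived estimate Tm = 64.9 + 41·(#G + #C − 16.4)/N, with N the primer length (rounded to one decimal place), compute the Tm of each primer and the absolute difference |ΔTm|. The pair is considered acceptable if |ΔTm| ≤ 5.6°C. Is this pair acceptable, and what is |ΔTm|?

Forward: G+C = 9, N = 23 → Tm = 64.9 + 41·(9 − 16.4)/23 = 51.7°C.
Reverse: G+C = 10, N = 19 → Tm = 64.9 + 41·(10 − 16.4)/19 = 51.1°C.
|ΔTm| = |51.7 − 51.1| = 0.6°C, ≤ 5.6°C.

|ΔTm| = 0.6°C; the pair is acceptable.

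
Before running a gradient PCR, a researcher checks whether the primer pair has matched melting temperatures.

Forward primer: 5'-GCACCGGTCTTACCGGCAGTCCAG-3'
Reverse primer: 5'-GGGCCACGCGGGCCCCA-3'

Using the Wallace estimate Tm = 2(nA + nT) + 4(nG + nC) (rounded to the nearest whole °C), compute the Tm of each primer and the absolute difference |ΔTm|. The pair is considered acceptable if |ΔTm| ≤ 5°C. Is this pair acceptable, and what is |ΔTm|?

Forward: A=4 T=4 G=7 C=9 → Tm = 2·8 + 4·16 = 80°C.
Reverse: A=2 T=0 G=7 C=8 → Tm = 2·2 + 4·15 = 64°C.
|ΔTm| = |80 − 64| = 16°C, > 5°C.

|ΔTm| = 16°C; the pair is not acceptable.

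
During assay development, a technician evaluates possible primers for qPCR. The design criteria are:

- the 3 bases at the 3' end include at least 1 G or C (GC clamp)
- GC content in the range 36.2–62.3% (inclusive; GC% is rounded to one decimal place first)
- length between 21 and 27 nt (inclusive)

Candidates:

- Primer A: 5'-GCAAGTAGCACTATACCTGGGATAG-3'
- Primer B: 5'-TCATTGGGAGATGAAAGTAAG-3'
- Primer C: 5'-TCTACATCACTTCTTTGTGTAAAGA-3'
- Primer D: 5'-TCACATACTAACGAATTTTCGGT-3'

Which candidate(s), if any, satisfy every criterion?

Primer A (25 nt, A=8 T=5 G=7 C=5): 3' end TAG has 1 G/C ✓; GC 12/25 = 48.0% ✓; length 25 ✓ — passes.
Primer B (21 nt, A=8 T=5 G=7 C=1): 3' end AAG has 1 G/C ✓; GC 8/21 = 38.1% ✓; length 21 ✓ — passes.
Primer C (25 nt, A=7 T=10 G=3 C=5): 3' end AGA has 1 G/C ✓; GC 8/25 = 32.0%, outside 36.2–62.3% ✗; length 25 ✓ — fails.
Primer D (23 nt, A=7 T=8 G=3 C=5): 3' end GGT has 2 G/C ✓; GC 8/23 = 34.8%, outside 36.2–62.3% ✗; length 23 ✓ — fails.

Primer A and Primer B.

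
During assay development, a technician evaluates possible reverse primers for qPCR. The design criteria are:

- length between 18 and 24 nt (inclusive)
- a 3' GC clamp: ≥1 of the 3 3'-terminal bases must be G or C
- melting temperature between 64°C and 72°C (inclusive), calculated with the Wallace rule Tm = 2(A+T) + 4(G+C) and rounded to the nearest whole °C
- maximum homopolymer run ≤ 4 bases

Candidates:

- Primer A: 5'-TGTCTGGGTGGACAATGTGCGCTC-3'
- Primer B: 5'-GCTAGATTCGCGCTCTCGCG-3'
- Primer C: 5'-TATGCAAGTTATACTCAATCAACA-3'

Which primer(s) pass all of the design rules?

Primer B only.

Primer A (24 nt, A=3 T=7 G=9 C=5): length 24 ✓; 3' end CTC has 2 G/C ✓; Tm = 2·10 + 4·14 = 76°C, outside 64–72°C ✗; longest run = 3 ✓ — fails.
Primer B (20 nt, A=2 T=5 G=6 C=7): length 20 ✓; 3' end GCG has 3 G/C ✓; Tm = 2·7 + 4·13 = 66°C ✓; longest run = 2 ✓ — passes.
Primer C (24 nt, A=10 T=7 G=2 C=5): length 24 ✓; 3' end ACA has 1 G/C ✓; Tm = 2·17 + 4·7 = 62°C, outside 64–72°C ✗; longest run = 2 ✓ — fails.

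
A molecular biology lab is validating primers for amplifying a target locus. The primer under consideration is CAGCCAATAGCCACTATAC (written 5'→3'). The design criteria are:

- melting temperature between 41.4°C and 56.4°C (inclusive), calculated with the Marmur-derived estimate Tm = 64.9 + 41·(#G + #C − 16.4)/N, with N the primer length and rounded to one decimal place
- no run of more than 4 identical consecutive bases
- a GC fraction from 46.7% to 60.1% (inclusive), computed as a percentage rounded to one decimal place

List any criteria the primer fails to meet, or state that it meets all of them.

Meets all criteria.

Base counts: A=7, T=3, G=2, C=7 (length 19).
Tm: Tm = 64.9 + 41·(9 − 16.4)/19 = 48.9°C ✓
homopolymer run: longest run = 2 ✓
GC content: GC 9/19 = 47.4% ✓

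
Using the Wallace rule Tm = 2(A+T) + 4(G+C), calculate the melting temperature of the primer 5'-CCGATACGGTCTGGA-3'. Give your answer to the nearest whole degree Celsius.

48°C

Base counts: A=3, T=3, G=5, C=4 (length 15).
Tm = 2·(3+3) + 4·(5+4) = 2·6 + 4·9 = 12 + 36 = 48°C.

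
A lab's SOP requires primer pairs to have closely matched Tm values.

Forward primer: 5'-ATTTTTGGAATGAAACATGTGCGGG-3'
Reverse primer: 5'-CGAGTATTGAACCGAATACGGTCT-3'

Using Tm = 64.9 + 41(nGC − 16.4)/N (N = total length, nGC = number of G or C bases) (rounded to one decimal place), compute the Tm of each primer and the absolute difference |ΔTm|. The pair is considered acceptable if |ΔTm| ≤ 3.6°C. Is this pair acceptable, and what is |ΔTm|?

Forward: G+C = 10, N = 25 → Tm = 64.9 + 41·(10 − 16.4)/25 = 54.4°C.
Reverse: G+C = 11, N = 24 → Tm = 64.9 + 41·(11 − 16.4)/24 = 55.7°C.
|ΔTm| = |54.4 − 55.7| = 1.3°C, ≤ 3.6°C.

|ΔTm| = 1.3°C; the pair is acceptable.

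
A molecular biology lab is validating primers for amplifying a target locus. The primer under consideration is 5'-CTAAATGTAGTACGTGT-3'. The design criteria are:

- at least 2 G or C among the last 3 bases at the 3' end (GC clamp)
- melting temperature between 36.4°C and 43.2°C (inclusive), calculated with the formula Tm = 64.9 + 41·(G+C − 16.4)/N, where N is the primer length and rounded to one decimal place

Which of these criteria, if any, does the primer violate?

Fails: GC clamp.

Base counts: A=5, T=6, G=4, C=2 (length 17).
GC clamp: 3' end TGT has 1 G/C, need ≥2 ✗
Tm: Tm = 64.9 + 41·(6 − 16.4)/17 = 39.8°C ✓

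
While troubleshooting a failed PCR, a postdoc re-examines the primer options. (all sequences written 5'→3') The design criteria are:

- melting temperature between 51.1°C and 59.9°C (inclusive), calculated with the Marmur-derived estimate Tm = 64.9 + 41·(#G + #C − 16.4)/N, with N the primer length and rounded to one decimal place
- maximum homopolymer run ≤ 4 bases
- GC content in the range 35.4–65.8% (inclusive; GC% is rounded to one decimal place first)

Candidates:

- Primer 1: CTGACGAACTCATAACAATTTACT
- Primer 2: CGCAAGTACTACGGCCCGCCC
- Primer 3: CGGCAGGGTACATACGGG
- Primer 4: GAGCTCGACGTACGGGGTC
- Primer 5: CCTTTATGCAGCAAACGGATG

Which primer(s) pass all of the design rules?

Primer 1 (24 nt, A=9 T=7 G=2 C=6): Tm = 64.9 + 41·(8 − 16.4)/24 = 50.6°C, outside 51.1–59.9°C ✗; longest run = 3 ✓; GC 8/24 = 33.3%, outside 35.4–65.8% ✗ — fails.
Primer 2 (21 nt, A=4 T=2 G=5 C=10): Tm = 64.9 + 41·(15 − 16.4)/21 = 62.2°C, outside 51.1–59.9°C ✗; longest run = 3 ✓; GC 15/21 = 71.4%, outside 35.4–65.8% ✗ — fails.
Primer 3 (18 nt, A=4 T=2 G=8 C=4): Tm = 64.9 + 41·(12 − 16.4)/18 = 54.9°C ✓; longest run = 3 ✓; GC 12/18 = 66.7%, outside 35.4–65.8% ✗ — fails.
Primer 4 (19 nt, A=3 T=3 G=8 C=5): Tm = 64.9 + 41·(13 − 16.4)/19 = 57.6°C ✓; longest run = 4 ✓; GC 13/19 = 68.4%, outside 35.4–65.8% ✗ — fails.
Primer 5 (21 nt, A=6 T=5 G=5 C=5): Tm = 64.9 + 41·(10 − 16.4)/21 = 52.4°C ✓; longest run = 3 ✓; GC 10/21 = 47.6% ✓ — passes.

Primer 5 only.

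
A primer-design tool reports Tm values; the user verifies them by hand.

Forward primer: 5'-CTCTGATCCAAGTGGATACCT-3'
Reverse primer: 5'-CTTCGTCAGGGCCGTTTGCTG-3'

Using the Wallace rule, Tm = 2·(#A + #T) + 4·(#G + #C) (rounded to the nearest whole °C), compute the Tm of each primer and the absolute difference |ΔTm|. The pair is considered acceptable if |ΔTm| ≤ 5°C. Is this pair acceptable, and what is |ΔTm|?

Forward: A=5 T=6 G=4 C=6 → Tm = 2·11 + 4·10 = 62°C.
Reverse: A=1 T=7 G=7 C=6 → Tm = 2·8 + 4·13 = 68°C.
|ΔTm| = |62 − 68| = 6°C, > 5°C.

|ΔTm| = 6°C; the pair is not acceptable.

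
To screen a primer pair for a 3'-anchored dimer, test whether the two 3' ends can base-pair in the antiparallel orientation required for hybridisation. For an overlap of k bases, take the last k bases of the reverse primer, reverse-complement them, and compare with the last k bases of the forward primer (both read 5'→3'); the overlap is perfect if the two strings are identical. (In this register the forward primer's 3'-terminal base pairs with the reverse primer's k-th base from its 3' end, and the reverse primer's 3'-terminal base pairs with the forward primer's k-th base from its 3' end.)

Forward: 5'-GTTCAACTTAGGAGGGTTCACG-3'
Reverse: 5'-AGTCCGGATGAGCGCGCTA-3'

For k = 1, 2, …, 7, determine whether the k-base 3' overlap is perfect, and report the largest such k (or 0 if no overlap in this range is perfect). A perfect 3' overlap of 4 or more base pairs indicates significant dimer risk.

Last 7 bases (5'→3') — forward …GTTCACG, reverse …CGCGCTA.
Reverse complement of the reverse primer's last 7 bases: TAGCGCG; its first k bases are the reverse complement of the reverse primer's last k bases, so a perfect k-base overlap needs the forward primer's last k bases to equal them.
Comparing (forward last k vs required): k=1: G vs T ✗; k=2: CG vs TA ✗; k=3: ACG vs TAG ✗; k=4: CACG vs TAGC ✗; k=5: TCACG vs TAGCG ✗; k=6: TTCACG vs TAGCGC ✗; k=7: GTTCACG vs TAGCGCG ✗.
No overlap length from 1 to 7 is perfect, so the longest perfect 3' overlap is 0.

Longest perfect overlap: 0 complementary base pairs; below the dimer-risk threshold (threshold 4).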